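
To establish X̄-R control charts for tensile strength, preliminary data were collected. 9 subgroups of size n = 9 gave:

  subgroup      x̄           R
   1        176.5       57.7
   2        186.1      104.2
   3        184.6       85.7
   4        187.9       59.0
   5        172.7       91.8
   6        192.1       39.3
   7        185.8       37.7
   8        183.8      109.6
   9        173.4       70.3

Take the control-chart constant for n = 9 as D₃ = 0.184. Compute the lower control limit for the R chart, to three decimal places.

R̄ = (57.7 + 104.2 + 85.7 + 59.0 + 91.8 + 39.3 + 37.7 + 109.6 + 70.3) / 9 = 655.3000 / 9 = 72.8111
LCL_R = D₃·R̄ = 0.184 × 72.8111 = 13.3972

13.397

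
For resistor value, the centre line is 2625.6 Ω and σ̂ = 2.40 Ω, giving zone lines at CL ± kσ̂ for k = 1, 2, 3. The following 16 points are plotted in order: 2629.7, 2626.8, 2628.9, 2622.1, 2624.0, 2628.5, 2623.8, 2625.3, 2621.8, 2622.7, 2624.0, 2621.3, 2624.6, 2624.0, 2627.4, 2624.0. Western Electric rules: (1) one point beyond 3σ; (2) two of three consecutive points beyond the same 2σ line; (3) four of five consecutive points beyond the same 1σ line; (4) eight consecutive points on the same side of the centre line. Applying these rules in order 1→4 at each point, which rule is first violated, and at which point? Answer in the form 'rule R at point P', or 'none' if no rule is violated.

rule 4 at point 14

Zone of each point (C = within 1σ̂, B = 1σ̂–2σ̂, A = 2σ̂–3σ̂, * = beyond 3σ̂; sign = side of CL): 1:+B, 2:+C, 3:+B, 4:-B, 5:-C, 6:+B, 7:-C, 8:-C, 9:-B, 10:-B, 11:-C, 12:-B, 13:-C, 14:-C, 15:+C, 16:-C
Rule 4 (eight consecutive points on the same side of the centre line) is satisfied at point 14.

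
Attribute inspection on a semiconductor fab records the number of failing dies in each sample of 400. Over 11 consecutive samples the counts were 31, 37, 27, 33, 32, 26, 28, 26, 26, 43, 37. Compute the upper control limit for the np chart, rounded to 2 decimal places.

47.60

p̄ = Σdᵢ / (k·n) = 346 / (11 × 400) = 0.07864
UCL = np̄ + 3·√(np̄(1−p̄)) = 31.4545 + 3 × √(31.4545×0.92136) = 31.4545 + 3 × 5.3834 = 47.6048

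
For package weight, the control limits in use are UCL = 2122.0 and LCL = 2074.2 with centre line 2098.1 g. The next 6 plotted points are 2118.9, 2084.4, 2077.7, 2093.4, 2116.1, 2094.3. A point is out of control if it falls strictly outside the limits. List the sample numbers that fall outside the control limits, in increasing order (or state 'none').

All 6 points lie within [2074.2, 2122.0].

none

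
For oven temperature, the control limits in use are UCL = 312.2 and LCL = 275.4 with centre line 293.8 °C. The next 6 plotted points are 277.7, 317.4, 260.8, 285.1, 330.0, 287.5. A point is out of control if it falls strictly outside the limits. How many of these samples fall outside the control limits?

Compare each point to [275.4, 312.2]: sample 2 = 317.4 > UCL; sample 3 = 260.8 < LCL; sample 5 = 330.0 > UCL.

3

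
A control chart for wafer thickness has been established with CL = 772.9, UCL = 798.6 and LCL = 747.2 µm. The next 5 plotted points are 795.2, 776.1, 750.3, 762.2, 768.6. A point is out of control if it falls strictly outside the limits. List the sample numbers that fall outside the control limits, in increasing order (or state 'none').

none

All 5 points lie within [747.2, 798.6].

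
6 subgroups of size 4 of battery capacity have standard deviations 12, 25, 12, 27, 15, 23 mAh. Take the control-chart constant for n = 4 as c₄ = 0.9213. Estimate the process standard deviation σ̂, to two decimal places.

20.62

s̄ = (12 + 25 + 12 + 27 + 15 + 23) / 6 = 19.0000
σ̂ = s̄ / c₄ = 19.0000 / 0.9213 = 20.6230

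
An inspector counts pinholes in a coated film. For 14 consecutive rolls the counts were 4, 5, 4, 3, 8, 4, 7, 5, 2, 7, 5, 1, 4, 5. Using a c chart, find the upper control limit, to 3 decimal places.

c̄ = (4 + 5 + 4 + 3 + 8 + 4 + 7 + 5 + 2 + 7 + 5 + 1 + 4 + 5) / 14 = 64 / 14 = 4.5714
UCL = c̄ + 3√c̄ = 4.5714 + 3 × √4.5714 = 4.5714 + 3 × 2.1381 = 10.9857

10.986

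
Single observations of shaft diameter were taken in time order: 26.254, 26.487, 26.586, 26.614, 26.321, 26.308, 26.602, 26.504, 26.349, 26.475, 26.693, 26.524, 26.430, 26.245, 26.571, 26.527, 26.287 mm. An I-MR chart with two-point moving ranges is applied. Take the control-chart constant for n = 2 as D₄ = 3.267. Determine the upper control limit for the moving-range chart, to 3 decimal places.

Moving ranges: 0.233, 0.099, 0.028, 0.293, 0.013, 0.294, 0.098, 0.155, 0.126, 0.218, 0.169, 0.094, 0.185, 0.326, 0.044, 0.240; M̄R̄ = 2.6150 / 16 = 0.1634
UCL_MR = D₄·M̄R̄ = 3.267 × 0.1634 = 0.5340

0.534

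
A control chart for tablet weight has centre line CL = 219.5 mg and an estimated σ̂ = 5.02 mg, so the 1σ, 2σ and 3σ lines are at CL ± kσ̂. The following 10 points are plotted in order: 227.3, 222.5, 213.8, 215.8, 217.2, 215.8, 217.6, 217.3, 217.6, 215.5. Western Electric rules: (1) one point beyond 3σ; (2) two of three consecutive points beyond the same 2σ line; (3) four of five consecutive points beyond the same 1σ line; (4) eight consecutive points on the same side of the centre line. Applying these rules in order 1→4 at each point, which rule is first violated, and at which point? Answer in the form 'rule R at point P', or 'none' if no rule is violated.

rule 4 at point 10

Zone of each point (C = within 1σ̂, B = 1σ̂–2σ̂, A = 2σ̂–3σ̂, * = beyond 3σ̂; sign = side of CL): 1:+B, 2:+C, 3:-B, 4:-C, 5:-C, 6:-C, 7:-C, 8:-C, 9:-C, 10:-C
Rule 4 (eight consecutive points on the same side of the centre line) is satisfied at point 10.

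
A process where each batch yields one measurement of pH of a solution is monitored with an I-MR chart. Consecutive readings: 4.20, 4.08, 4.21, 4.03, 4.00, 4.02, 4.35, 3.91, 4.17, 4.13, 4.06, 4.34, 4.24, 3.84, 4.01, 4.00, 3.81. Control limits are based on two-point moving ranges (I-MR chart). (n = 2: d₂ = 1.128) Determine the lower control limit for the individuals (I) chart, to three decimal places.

3.622

X̄ = (4.20 + 4.08 + 4.21 + 4.03 + 4.00 + 4.02 + 4.35 + 3.91 + 4.17 + 4.13 + 4.06 + 4.34 + 4.24 + 3.84 + 4.01 + 4.00 + 3.81) / 17 = 4.0824
Moving ranges: 0.12, 0.13, 0.18, 0.03, 0.02, 0.33, 0.44, 0.26, 0.04, 0.07, 0.28, 0.10, 0.40, 0.17, 0.01, 0.19; M̄R̄ = 2.7700 / 16 = 0.1731
LCL = X̄ − 3·M̄R̄/d₂ = 4.0824 − 3 × 0.1731 / 1.128 = 3.6219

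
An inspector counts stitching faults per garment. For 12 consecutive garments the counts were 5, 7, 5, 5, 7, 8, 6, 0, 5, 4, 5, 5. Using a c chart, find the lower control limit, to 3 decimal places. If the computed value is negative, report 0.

c̄ = (5 + 7 + 5 + 5 + 7 + 8 + 6 + 0 + 5 + 4 + 5 + 5) / 12 = 62 / 12 = 5.1667
LCL = c̄ − 3√c̄ = 5.1667 − 3 × 2.2730 = -1.6524 → 0 (cannot be negative)

0.000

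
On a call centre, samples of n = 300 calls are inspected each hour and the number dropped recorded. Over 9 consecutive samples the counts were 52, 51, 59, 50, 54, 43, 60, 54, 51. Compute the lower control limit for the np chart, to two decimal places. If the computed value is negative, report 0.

p̄ = Σdᵢ / (k·n) = 474 / (9 × 300) = 0.17556
LCL = np̄ − 3·√(np̄(1−p̄)) = 52.6667 − 3 × 6.5894 = 32.8983

32.90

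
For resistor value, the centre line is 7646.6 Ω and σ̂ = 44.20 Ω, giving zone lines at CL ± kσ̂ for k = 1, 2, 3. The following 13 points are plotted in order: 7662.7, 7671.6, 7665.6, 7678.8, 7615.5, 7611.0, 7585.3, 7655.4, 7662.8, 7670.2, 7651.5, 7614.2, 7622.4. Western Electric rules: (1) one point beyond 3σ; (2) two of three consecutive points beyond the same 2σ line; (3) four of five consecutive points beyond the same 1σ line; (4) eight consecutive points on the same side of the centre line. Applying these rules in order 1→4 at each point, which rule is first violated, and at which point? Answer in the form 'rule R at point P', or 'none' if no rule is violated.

none

Zone of each point (C = within 1σ̂, B = 1σ̂–2σ̂, A = 2σ̂–3σ̂, * = beyond 3σ̂; sign = side of CL): 1:+C, 2:+C, 3:+C, 4:+C, 5:-C, 6:-C, 7:-B, 8:+C, 9:+C, 10:+C, 11:+C, 12:-C, 13:-C
No rule fires across all 13 points.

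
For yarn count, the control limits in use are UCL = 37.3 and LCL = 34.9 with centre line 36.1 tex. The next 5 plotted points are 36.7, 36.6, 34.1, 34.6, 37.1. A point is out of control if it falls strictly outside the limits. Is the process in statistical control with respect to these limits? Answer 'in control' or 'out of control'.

Compare each point to [34.9, 37.3]: sample 3 = 34.1 < LCL; sample 4 = 34.6 < LCL.

out of control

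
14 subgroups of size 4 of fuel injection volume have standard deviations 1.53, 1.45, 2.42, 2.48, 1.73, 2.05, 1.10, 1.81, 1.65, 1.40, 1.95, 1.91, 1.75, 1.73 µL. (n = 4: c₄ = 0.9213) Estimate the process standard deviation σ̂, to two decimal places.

1.94

s̄ = (1.53 + 1.45 + 2.42 + 2.48 + 1.73 + 2.05 + 1.10 + 1.81 + 1.65 + 1.40 + 1.95 + 1.91 + 1.75 + 1.73) / 14 = 1.7829
σ̂ = s̄ / c₄ = 1.7829 / 0.9213 = 1.9352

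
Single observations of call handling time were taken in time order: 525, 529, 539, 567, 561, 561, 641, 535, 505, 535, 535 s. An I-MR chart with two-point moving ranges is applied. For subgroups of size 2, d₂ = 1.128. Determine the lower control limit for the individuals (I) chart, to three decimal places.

470.263

X̄ = (525 + 529 + 539 + 567 + 561 + 561 + 641 + 535 + 505 + 535 + 535) / 11 = 548.4545
Moving ranges: 4, 10, 28, 6, 0, 80, 106, 30, 30, 0; M̄R̄ = 294.0000 / 10 = 29.4000
LCL = X̄ − 3·M̄R̄/d₂ = 548.4545 − 3 × 29.4000 / 1.128 = 470.2631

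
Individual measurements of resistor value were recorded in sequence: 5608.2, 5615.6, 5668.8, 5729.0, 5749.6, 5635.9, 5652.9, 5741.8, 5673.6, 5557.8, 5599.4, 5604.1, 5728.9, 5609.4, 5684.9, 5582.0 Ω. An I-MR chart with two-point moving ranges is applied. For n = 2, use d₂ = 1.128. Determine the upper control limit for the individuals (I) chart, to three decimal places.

X̄ = (5608.2 + 5615.6 + 5668.8 + 5729.0 + 5749.6 + 5635.9 + 5652.9 + 5741.8 + 5673.6 + 5557.8 + 5599.4 + 5604.1 + 5728.9 + 5609.4 + 5684.9 + 5582.0) / 16 = 5652.6187
Moving ranges: 7.4, 53.2, 60.2, 20.6, 113.7, 17.0, 88.9, 68.2, 115.8, 41.6, 4.7, 124.8, 119.5, 75.5, 102.9; M̄R̄ = 1014.0000 / 15 = 67.6000
UCL = X̄ + 3·M̄R̄/d₂ = 5652.6187 + 3 × 67.6000 / 1.128 = 5832.4060

5832.406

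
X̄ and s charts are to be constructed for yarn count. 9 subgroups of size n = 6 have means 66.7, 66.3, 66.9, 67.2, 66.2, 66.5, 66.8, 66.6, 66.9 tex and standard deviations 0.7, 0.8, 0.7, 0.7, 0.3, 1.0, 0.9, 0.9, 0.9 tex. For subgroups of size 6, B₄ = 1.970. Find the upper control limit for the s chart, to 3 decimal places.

s̄ = (0.7 + 0.8 + 0.7 + 0.7 + 0.3 + 1.0 + 0.9 + 0.9 + 0.9) / 9 = 0.7667
UCL_s = B₄·s̄ = 1.970 × 0.7667 = 1.5103

1.510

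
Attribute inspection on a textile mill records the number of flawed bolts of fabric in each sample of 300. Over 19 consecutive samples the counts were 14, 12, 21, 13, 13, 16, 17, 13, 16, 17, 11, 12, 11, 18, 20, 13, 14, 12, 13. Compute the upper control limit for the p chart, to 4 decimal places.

0.0856

p̄ = Σdᵢ / (k·n) = 276 / (19 × 300) = 0.04842
UCL = p̄ + 3·√(p̄(1−p̄)/n) = 0.04842 + 3 × √(0.04842×0.95158/300) = 0.04842 + 3 × 0.01239 = 0.08560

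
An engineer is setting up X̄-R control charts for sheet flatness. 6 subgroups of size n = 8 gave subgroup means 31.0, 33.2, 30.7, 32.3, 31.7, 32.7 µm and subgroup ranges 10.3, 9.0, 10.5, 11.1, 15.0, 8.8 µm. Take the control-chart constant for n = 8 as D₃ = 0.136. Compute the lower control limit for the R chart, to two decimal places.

1.47

R̄ = (10.3 + 9.0 + 10.5 + 11.1 + 15.0 + 8.8) / 6 = 64.7000 / 6 = 10.7833
LCL_R = D₃·R̄ = 0.136 × 10.7833 = 1.4665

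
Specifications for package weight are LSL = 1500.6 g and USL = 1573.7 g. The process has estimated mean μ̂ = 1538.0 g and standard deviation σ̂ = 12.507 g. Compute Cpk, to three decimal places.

Cpu = (USL − μ̂) / (3σ̂) = (1573.7 − 1538.0) / (3 × 12.507) = 0.9515; Cpl = (μ̂ − LSL) / (3σ̂) = (1538.0 − 1500.6) / (3 × 12.507) = 0.9968; Cpk = min(Cpu, Cpl) = 0.9515

0.951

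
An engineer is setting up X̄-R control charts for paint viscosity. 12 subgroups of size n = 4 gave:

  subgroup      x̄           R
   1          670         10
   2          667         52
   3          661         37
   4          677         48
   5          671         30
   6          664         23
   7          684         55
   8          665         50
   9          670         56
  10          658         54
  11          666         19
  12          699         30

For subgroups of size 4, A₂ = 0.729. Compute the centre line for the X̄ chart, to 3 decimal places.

X̄̄ = (670 + 667 + 661 + 677 + 671 + 664 + 684 + 665 + 670 + 658 + 666 + 699) / 12 = 8052.0000 / 12 = 671.0000
CL = X̄̄ = 671.0000

671.000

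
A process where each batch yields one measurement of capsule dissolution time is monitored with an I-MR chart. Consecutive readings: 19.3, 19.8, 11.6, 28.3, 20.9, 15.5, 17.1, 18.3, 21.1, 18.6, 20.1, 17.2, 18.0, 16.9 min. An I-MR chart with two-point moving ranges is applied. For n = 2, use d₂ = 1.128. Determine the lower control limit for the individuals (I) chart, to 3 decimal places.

X̄ = (19.3 + 19.8 + 11.6 + 28.3 + 20.9 + 15.5 + 17.1 + 18.3 + 21.1 + 18.6 + 20.1 + 17.2 + 18.0 + 16.9) / 14 = 18.7643
Moving ranges: 0.5, 8.2, 16.7, 7.4, 5.4, 1.6, 1.2, 2.8, 2.5, 1.5, 2.9, 0.8, 1.1; M̄R̄ = 52.6000 / 13 = 4.0462
LCL = X̄ − 3·M̄R̄/d₂ = 18.7643 − 3 × 4.0462 / 1.128 = 8.0032

8.003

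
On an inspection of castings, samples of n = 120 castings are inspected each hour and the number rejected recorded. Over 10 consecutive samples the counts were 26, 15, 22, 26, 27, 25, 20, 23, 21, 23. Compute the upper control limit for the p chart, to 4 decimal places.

p̄ = Σdᵢ / (k·n) = 228 / (10 × 120) = 0.19000
UCL = p̄ + 3·√(p̄(1−p̄)/n) = 0.19000 + 3 × √(0.19000×0.81000/120) = 0.19000 + 3 × 0.03581 = 0.29744

0.2974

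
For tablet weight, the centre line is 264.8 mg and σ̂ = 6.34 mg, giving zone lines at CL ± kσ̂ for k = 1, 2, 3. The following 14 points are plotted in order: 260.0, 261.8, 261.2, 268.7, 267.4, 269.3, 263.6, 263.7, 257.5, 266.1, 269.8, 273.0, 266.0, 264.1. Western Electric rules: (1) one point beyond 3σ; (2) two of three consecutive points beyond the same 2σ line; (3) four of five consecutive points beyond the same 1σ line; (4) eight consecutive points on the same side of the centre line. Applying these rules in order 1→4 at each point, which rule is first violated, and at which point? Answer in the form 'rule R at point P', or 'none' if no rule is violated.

Zone of each point (C = within 1σ̂, B = 1σ̂–2σ̂, A = 2σ̂–3σ̂, * = beyond 3σ̂; sign = side of CL): 1:-C, 2:-C, 3:-C, 4:+C, 5:+C, 6:+C, 7:-C, 8:-C, 9:-B, 10:+C, 11:+C, 12:+B, 13:+C, 14:-C
No rule fires across all 14 points.

none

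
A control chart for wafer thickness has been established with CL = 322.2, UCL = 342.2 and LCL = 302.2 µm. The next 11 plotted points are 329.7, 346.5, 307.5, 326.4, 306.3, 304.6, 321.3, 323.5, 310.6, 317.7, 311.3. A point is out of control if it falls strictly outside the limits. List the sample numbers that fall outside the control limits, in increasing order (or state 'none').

Compare each point to [302.2, 342.2]: sample 2 = 346.5 > UCL.

2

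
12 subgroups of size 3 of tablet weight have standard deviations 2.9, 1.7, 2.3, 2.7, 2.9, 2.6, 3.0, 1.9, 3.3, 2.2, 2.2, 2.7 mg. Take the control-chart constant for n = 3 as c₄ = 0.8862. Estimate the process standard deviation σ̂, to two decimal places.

2.86

s̄ = (2.9 + 1.7 + 2.3 + 2.7 + 2.9 + 2.6 + 3.0 + 1.9 + 3.3 + 2.2 + 2.2 + 2.7) / 12 = 2.5333
σ̂ = s̄ / c₄ = 2.5333 / 0.8862 = 2.8586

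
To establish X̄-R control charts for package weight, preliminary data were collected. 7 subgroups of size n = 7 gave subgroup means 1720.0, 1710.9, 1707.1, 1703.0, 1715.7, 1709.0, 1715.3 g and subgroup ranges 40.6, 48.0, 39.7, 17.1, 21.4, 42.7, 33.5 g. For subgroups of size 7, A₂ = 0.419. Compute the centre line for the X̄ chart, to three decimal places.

1711.571

X̄̄ = (1720.0 + 1710.9 + 1707.1 + 1703.0 + 1715.7 + 1709.0 + 1715.3) / 7 = 11981.0000 / 7 = 1711.5714
CL = X̄̄ = 1711.5714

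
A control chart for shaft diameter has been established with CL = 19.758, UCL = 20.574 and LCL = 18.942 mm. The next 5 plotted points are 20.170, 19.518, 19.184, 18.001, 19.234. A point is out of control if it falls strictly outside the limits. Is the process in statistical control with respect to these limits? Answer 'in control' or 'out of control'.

Compare each point to [18.942, 20.574]: sample 4 = 18.001 < LCL.

out of control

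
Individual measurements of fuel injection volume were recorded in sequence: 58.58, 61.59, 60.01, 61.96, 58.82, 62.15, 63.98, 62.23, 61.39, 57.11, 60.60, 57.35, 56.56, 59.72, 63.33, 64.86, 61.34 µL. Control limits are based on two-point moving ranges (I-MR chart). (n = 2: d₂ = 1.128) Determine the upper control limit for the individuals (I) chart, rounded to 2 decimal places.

X̄ = (58.58 + 61.59 + 60.01 + 61.96 + 58.82 + 62.15 + 63.98 + 62.23 + 61.39 + 57.11 + 60.60 + 57.35 + 56.56 + 59.72 + 63.33 + 64.86 + 61.34) / 17 = 60.6812
Moving ranges: 3.01, 1.58, 1.95, 3.14, 3.33, 1.83, 1.75, 0.84, 4.28, 3.49, 3.25, 0.79, 3.16, 3.61, 1.53, 3.52; M̄R̄ = 41.0600 / 16 = 2.5663
UCL = X̄ + 3·M̄R̄/d₂ = 60.6812 + 3 × 2.5663 / 1.128 = 67.5063

67.51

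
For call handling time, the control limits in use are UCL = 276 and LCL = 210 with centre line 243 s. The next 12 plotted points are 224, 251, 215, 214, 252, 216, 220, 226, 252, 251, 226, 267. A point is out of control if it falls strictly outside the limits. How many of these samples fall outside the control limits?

0

All 12 points lie within [210, 276].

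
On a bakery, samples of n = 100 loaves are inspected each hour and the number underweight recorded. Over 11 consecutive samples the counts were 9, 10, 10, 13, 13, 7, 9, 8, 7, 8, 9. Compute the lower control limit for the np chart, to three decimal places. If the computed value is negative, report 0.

0.624

p̄ = Σdᵢ / (k·n) = 103 / (11 × 100) = 0.09364
LCL = np̄ − 3·√(np̄(1−p̄)) = 9.3636 − 3 × 2.9132 = 0.6240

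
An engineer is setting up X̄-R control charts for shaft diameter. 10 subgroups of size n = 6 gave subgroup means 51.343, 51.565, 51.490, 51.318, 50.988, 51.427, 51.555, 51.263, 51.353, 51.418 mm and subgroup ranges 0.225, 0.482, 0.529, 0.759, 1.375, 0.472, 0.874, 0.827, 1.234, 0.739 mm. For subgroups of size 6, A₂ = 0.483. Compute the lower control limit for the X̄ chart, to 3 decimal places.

X̄̄ = (51.343 + 51.565 + 51.490 + 51.318 + 50.988 + 51.427 + 51.555 + 51.263 + 51.353 + 51.418) / 10 = 513.7200 / 10 = 51.3720
R̄ = (0.225 + 0.482 + 0.529 + 0.759 + 1.375 + 0.472 + 0.874 + 0.827 + 1.234 + 0.739) / 10 = 7.5160 / 10 = 0.7516
LCL = X̄̄ − A₂·R̄ = 51.3720 − 0.483 × 0.7516 = 51.0090

51.009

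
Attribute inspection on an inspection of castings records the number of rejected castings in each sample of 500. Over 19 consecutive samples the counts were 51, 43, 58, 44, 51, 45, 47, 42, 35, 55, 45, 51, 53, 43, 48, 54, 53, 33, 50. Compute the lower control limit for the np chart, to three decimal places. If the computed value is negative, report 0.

p̄ = Σdᵢ / (k·n) = 901 / (19 × 500) = 0.09484
LCL = np̄ − 3·√(np̄(1−p̄)) = 47.4211 − 3 × 6.5516 = 27.7662

27.766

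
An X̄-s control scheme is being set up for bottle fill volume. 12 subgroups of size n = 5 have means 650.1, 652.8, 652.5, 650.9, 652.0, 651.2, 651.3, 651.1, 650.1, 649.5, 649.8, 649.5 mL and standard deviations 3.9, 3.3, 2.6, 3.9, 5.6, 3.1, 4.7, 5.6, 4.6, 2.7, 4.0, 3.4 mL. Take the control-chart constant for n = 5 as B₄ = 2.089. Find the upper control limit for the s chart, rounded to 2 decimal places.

8.25

s̄ = (3.9 + 3.3 + 2.6 + 3.9 + 5.6 + 3.1 + 4.7 + 5.6 + 4.6 + 2.7 + 4.0 + 3.4) / 12 = 3.9500
UCL_s = B₄·s̄ = 2.089 × 3.9500 = 8.2515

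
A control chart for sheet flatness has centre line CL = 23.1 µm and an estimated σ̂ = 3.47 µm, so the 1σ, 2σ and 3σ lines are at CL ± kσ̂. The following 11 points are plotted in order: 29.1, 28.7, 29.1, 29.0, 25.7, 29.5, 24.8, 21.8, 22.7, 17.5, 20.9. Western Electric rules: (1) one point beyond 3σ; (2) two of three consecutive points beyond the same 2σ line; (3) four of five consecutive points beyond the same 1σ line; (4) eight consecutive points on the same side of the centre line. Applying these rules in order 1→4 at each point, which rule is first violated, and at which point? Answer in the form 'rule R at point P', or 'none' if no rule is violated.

Zone of each point (C = within 1σ̂, B = 1σ̂–2σ̂, A = 2σ̂–3σ̂, * = beyond 3σ̂; sign = side of CL): 1:+B, 2:+B, 3:+B, 4:+B, 5:+C, 6:+B, 7:+C, 8:-C, 9:-C, 10:-B, 11:-C
Rule 3 (four of five consecutive points beyond the same 1σ limit) is satisfied at point 4.

rule 3 at point 4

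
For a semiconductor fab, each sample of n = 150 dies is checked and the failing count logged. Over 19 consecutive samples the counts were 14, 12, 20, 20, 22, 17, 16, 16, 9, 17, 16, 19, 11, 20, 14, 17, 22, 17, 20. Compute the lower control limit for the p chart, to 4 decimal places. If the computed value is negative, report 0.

p̄ = Σdᵢ / (k·n) = 319 / (19 × 150) = 0.11193
LCL = p̄ − 3·√(p̄(1−p̄)/n) = 0.11193 − 3 × 0.02574 = 0.03470

0.0347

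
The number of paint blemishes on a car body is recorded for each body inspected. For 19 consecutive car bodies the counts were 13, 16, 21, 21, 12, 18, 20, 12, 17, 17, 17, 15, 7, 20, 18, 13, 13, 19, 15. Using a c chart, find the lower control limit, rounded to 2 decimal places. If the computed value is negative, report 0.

4.00

c̄ = (13 + 16 + 21 + 21 + 12 + 18 + 20 + 12 + 17 + 17 + 17 + 15 + 7 + 20 + 18 + 13 + 13 + 19 + 15) / 19 = 304 / 19 = 16.0000
LCL = c̄ − 3√c̄ = 16.0000 − 3 × 4.0000 = 4.0000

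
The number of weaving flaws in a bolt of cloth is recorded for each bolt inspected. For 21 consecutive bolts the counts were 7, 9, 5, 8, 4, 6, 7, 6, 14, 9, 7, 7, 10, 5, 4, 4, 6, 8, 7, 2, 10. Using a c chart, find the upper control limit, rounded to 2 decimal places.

c̄ = (7 + 9 + 5 + 8 + 4 + 6 + 7 + 6 + 14 + 9 + 7 + 7 + 10 + 5 + 4 + 4 + 6 + 8 + 7 + 2 + 10) / 21 = 145 / 21 = 6.9048
UCL = c̄ + 3√c̄ = 6.9048 + 3 × √6.9048 = 6.9048 + 3 × 2.6277 = 14.7878

14.79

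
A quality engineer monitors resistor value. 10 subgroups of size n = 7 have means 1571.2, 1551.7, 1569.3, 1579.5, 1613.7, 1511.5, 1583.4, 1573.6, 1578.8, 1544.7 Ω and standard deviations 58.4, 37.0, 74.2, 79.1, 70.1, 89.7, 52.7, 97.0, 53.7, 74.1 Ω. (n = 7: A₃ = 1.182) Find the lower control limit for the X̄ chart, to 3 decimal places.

1486.655

X̄̄ = (1571.2 + 1551.7 + 1569.3 + 1579.5 + 1613.7 + 1511.5 + 1583.4 + 1573.6 + 1578.8 + 1544.7) / 10 = 1567.7400
s̄ = (58.4 + 37.0 + 74.2 + 79.1 + 70.1 + 89.7 + 52.7 + 97.0 + 53.7 + 74.1) / 10 = 68.6000
LCL = X̄̄ − A₃·s̄ = 1567.7400 − 1.182 × 68.6000 = 1486.6548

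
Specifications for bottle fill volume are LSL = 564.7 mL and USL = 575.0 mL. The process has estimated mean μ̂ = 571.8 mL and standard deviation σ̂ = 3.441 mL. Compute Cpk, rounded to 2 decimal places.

0.31

Cpu = (USL − μ̂) / (3σ̂) = (575.0 − 571.8) / (3 × 3.441) = 0.3100; Cpl = (μ̂ − LSL) / (3σ̂) = (571.8 − 564.7) / (3 × 3.441) = 0.6878; Cpk = min(Cpu, Cpl) = 0.3100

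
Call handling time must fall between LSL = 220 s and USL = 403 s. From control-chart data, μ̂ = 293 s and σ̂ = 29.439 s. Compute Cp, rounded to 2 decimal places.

1.04

Cp = (USL − LSL) / (6σ̂) = (403 − 220) / (6 × 29.439) = 183.0000 / 176.6340 = 1.0360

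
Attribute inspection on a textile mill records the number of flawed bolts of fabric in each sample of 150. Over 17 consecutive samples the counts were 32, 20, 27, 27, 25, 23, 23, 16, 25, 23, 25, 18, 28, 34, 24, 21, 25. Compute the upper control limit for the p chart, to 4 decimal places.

0.2536

p̄ = Σdᵢ / (k·n) = 416 / (17 × 150) = 0.16314
UCL = p̄ + 3·√(p̄(1−p̄)/n) = 0.16314 + 3 × √(0.16314×0.83686/150) = 0.16314 + 3 × 0.03017 = 0.25364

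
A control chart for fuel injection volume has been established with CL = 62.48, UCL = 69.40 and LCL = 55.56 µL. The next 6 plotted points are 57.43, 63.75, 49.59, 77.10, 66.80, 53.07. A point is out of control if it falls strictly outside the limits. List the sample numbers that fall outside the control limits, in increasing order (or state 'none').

Compare each point to [55.56, 69.40]: sample 3 = 49.59 < LCL; sample 4 = 77.10 > UCL; sample 6 = 53.07 < LCL.

3, 4, 6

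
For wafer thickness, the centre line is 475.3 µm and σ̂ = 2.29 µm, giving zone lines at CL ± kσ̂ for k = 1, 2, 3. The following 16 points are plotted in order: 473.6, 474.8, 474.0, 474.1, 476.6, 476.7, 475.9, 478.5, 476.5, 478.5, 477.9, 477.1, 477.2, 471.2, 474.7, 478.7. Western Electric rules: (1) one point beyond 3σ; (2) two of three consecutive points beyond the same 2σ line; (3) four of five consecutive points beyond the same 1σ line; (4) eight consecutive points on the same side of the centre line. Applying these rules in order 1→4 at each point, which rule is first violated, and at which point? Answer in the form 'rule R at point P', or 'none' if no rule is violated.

Zone of each point (C = within 1σ̂, B = 1σ̂–2σ̂, A = 2σ̂–3σ̂, * = beyond 3σ̂; sign = side of CL): 1:-C, 2:-C, 3:-C, 4:-C, 5:+C, 6:+C, 7:+C, 8:+B, 9:+C, 10:+B, 11:+B, 12:+C, 13:+C, 14:-B, 15:-C, 16:+B
Rule 4 (eight consecutive points on the same side of the centre line) is satisfied at point 12.

rule 4 at point 12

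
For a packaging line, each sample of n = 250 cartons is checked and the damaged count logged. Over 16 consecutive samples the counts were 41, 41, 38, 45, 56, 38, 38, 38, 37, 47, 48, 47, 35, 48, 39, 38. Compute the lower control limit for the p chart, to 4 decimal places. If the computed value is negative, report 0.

0.0975

p̄ = Σdᵢ / (k·n) = 674 / (16 × 250) = 0.16850
LCL = p̄ − 3·√(p̄(1−p̄)/n) = 0.16850 − 3 × 0.02367 = 0.09748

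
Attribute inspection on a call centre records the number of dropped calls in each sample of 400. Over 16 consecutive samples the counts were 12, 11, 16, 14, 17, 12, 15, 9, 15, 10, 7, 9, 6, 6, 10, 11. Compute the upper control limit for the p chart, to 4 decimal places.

0.0529

p̄ = Σdᵢ / (k·n) = 180 / (16 × 400) = 0.02813
UCL = p̄ + 3·√(p̄(1−p̄)/n) = 0.02813 + 3 × √(0.02813×0.97188/400) = 0.02813 + 3 × 0.00827 = 0.05292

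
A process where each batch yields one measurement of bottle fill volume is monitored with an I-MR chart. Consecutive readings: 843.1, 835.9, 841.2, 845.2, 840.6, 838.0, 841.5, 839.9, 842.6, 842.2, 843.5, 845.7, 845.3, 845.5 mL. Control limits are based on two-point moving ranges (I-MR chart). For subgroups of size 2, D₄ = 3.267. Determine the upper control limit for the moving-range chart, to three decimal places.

Moving ranges: 7.2, 5.3, 4.0, 4.6, 2.6, 3.5, 1.6, 2.7, 0.4, 1.3, 2.2, 0.4, 0.2; M̄R̄ = 36.0000 / 13 = 2.7692
UCL_MR = D₄·M̄R̄ = 3.267 × 2.7692 = 9.0471

9.047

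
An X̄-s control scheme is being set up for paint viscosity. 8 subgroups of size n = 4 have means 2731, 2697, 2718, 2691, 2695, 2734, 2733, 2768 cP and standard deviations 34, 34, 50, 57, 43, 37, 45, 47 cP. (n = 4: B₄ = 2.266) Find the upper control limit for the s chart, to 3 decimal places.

98.288

s̄ = (34 + 34 + 50 + 57 + 43 + 37 + 45 + 47) / 8 = 43.3750
UCL_s = B₄·s̄ = 2.266 × 43.3750 = 98.2878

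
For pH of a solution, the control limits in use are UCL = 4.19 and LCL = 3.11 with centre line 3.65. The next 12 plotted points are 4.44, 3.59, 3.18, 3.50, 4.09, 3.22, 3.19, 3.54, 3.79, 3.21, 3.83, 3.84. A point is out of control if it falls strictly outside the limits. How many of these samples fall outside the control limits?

Compare each point to [3.11, 4.19]: sample 1 = 4.44 > UCL.

1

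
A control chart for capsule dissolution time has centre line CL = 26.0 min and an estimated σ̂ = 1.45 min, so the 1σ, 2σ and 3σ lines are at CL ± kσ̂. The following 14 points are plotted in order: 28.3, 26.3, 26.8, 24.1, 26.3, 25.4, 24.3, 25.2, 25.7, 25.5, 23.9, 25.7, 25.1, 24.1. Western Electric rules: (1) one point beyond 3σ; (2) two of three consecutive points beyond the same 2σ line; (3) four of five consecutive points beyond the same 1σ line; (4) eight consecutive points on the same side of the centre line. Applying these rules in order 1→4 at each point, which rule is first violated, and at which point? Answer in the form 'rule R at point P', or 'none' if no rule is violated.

Zone of each point (C = within 1σ̂, B = 1σ̂–2σ̂, A = 2σ̂–3σ̂, * = beyond 3σ̂; sign = side of CL): 1:+B, 2:+C, 3:+C, 4:-B, 5:+C, 6:-C, 7:-B, 8:-C, 9:-C, 10:-C, 11:-B, 12:-C, 13:-C, 14:-B
Rule 4 (eight consecutive points on the same side of the centre line) is satisfied at point 13.

rule 4 at point 13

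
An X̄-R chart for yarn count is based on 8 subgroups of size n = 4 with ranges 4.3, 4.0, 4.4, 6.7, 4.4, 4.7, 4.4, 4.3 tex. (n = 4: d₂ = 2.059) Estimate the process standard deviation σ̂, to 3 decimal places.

R̄ = (4.3 + 4.0 + 4.4 + 6.7 + 4.4 + 4.7 + 4.4 + 4.3) / 8 = 4.6500
σ̂ = R̄ / d₂ = 4.6500 / 2.059 = 2.2584

2.258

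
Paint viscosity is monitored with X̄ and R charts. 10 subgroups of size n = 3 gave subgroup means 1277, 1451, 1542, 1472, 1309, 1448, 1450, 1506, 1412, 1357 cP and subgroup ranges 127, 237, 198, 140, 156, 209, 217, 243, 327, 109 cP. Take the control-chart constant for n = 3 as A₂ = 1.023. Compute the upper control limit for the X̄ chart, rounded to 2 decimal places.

X̄̄ = (1277 + 1451 + 1542 + 1472 + 1309 + 1448 + 1450 + 1506 + 1412 + 1357) / 10 = 14224.0000 / 10 = 1422.4000
R̄ = (127 + 237 + 198 + 140 + 156 + 209 + 217 + 243 + 327 + 109) / 10 = 1963.0000 / 10 = 196.3000
UCL = X̄̄ + A₂·R̄ = 1422.4000 + 1.023 × 196.3000 = 1623.2149

1623.21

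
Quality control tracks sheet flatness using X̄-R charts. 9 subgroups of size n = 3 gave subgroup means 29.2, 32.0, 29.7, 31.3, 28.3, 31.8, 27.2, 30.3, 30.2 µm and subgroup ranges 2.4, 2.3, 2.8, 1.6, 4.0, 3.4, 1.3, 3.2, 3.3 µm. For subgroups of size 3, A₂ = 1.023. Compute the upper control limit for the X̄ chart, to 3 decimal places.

X̄̄ = (29.2 + 32.0 + 29.7 + 31.3 + 28.3 + 31.8 + 27.2 + 30.3 + 30.2) / 9 = 270.0000 / 9 = 30.0000
R̄ = (2.4 + 2.3 + 2.8 + 1.6 + 4.0 + 3.4 + 1.3 + 3.2 + 3.3) / 9 = 24.3000 / 9 = 2.7000
UCL = X̄̄ + A₂·R̄ = 30.0000 + 1.023 × 2.7000 = 32.7621

32.762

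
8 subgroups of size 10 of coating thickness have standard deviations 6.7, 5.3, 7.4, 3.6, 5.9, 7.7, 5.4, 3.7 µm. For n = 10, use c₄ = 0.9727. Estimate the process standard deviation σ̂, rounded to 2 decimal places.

s̄ = (6.7 + 5.3 + 7.4 + 3.6 + 5.9 + 7.7 + 5.4 + 3.7) / 8 = 5.7125
σ̂ = s̄ / c₄ = 5.7125 / 0.9727 = 5.8728

5.87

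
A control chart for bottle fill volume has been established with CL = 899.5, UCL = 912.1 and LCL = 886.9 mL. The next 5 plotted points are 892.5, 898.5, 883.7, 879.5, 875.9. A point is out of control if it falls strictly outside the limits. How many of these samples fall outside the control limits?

Compare each point to [886.9, 912.1]: sample 3 = 883.7 < LCL; sample 4 = 879.5 < LCL; sample 5 = 875.9 < LCL.

3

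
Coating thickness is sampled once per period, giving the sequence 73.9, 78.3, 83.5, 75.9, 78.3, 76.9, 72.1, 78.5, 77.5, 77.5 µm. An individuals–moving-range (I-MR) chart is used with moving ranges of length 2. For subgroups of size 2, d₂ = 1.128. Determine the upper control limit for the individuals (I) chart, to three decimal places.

X̄ = (73.9 + 78.3 + 83.5 + 75.9 + 78.3 + 76.9 + 72.1 + 78.5 + 77.5 + 77.5) / 10 = 77.2400
Moving ranges: 4.4, 5.2, 7.6, 2.4, 1.4, 4.8, 6.4, 1.0, 0.0; M̄R̄ = 33.2000 / 9 = 3.6889
UCL = X̄ + 3·M̄R̄/d₂ = 77.2400 + 3 × 3.6889 / 1.128 = 87.0509

87.051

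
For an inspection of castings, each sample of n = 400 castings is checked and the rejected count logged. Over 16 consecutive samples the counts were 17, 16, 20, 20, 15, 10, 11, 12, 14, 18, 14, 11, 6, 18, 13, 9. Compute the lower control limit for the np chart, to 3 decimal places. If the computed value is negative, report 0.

2.973

p̄ = Σdᵢ / (k·n) = 224 / (16 × 400) = 0.03500
LCL = np̄ − 3·√(np̄(1−p̄)) = 14.0000 − 3 × 3.6756 = 2.9732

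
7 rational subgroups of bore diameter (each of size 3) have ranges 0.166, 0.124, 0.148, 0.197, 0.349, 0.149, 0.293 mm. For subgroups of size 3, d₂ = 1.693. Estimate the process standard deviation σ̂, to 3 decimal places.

0.120

R̄ = (0.166 + 0.124 + 0.148 + 0.197 + 0.349 + 0.149 + 0.293) / 7 = 0.2037
σ̂ = R̄ / d₂ = 0.2037 / 1.693 = 0.1203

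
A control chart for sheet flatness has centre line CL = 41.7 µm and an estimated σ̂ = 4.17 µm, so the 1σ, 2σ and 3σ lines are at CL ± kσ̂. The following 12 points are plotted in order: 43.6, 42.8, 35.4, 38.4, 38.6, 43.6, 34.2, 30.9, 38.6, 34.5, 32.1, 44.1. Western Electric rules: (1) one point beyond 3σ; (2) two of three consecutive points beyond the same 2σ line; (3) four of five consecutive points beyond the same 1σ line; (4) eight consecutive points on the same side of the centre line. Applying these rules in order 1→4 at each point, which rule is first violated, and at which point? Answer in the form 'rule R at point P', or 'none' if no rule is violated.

rule 3 at point 11

Zone of each point (C = within 1σ̂, B = 1σ̂–2σ̂, A = 2σ̂–3σ̂, * = beyond 3σ̂; sign = side of CL): 1:+C, 2:+C, 3:-B, 4:-C, 5:-C, 6:+C, 7:-B, 8:-A, 9:-C, 10:-B, 11:-A, 12:+C
Rule 3 (four of five consecutive points beyond the same 1σ limit) is satisfied at point 11.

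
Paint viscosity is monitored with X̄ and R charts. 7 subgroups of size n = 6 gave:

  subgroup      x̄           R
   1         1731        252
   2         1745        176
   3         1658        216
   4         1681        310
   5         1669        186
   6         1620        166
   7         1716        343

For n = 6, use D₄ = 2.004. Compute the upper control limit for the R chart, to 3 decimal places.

R̄ = (252 + 176 + 216 + 310 + 186 + 166 + 343) / 7 = 1649.0000 / 7 = 235.5714
UCL_R = D₄·R̄ = 2.004 × 235.5714 = 472.0851

472.085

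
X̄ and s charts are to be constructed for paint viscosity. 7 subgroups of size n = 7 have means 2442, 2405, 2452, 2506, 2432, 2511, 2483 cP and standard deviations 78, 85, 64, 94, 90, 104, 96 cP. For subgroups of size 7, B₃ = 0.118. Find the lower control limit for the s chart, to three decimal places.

10.300

s̄ = (78 + 85 + 64 + 94 + 90 + 104 + 96) / 7 = 87.2857
LCL_s = B₃·s̄ = 0.118 × 87.2857 = 10.2997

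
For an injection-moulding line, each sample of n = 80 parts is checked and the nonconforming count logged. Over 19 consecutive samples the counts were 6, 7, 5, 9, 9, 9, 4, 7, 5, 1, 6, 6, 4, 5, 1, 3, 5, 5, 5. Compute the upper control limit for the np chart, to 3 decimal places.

p̄ = Σdᵢ / (k·n) = 102 / (19 × 80) = 0.06711
UCL = np̄ + 3·√(np̄(1−p̄)) = 5.3684 + 3 × √(5.3684×0.93289) = 5.3684 + 3 × 2.2379 = 12.0821

12.082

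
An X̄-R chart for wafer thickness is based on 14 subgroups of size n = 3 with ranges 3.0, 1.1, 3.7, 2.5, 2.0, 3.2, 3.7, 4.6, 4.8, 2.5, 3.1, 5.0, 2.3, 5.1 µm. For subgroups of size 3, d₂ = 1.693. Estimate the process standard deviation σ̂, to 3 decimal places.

R̄ = (3.0 + 1.1 + 3.7 + 2.5 + 2.0 + 3.2 + 3.7 + 4.6 + 4.8 + 2.5 + 3.1 + 5.0 + 2.3 + 5.1) / 14 = 3.3286
σ̂ = R̄ / d₂ = 3.3286 / 1.693 = 1.9661

1.966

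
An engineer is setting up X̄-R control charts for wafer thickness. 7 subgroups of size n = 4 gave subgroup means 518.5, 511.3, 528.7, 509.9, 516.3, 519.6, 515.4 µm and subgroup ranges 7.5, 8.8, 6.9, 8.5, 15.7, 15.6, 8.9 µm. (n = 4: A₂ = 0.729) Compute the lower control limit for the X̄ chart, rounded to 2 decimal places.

509.61

X̄̄ = (518.5 + 511.3 + 528.7 + 509.9 + 516.3 + 519.6 + 515.4) / 7 = 3619.7000 / 7 = 517.1000
R̄ = (7.5 + 8.8 + 6.9 + 8.5 + 15.7 + 15.6 + 8.9) / 7 = 71.9000 / 7 = 10.2714
LCL = X̄̄ − A₂·R̄ = 517.1000 − 0.729 × 10.2714 = 509.6121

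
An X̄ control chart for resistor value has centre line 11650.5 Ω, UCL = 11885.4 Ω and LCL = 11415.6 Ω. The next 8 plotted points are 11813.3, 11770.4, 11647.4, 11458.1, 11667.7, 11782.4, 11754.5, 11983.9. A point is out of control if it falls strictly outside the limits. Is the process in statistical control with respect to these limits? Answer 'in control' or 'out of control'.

out of control

Compare each point to [11415.6, 11885.4]: sample 8 = 11983.9 > UCL.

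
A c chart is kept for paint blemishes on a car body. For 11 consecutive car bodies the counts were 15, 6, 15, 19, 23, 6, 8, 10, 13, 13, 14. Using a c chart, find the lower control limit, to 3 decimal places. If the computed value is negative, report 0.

c̄ = (15 + 6 + 15 + 19 + 23 + 6 + 8 + 10 + 13 + 13 + 14) / 11 = 142 / 11 = 12.9091
LCL = c̄ − 3√c̄ = 12.9091 − 3 × 3.5929 = 2.1303

2.130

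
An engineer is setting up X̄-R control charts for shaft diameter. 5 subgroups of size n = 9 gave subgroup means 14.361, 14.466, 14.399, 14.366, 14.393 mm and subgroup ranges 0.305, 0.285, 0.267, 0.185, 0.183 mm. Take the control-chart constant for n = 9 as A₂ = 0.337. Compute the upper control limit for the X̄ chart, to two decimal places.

X̄̄ = (14.361 + 14.466 + 14.399 + 14.366 + 14.393) / 5 = 71.9850 / 5 = 14.3970
R̄ = (0.305 + 0.285 + 0.267 + 0.185 + 0.183) / 5 = 1.2250 / 5 = 0.2450
UCL = X̄̄ + A₂·R̄ = 14.3970 + 0.337 × 0.2450 = 14.4796

14.48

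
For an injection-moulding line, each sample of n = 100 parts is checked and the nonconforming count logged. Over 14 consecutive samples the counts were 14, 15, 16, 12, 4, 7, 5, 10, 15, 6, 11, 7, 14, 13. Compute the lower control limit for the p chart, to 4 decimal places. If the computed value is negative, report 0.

0.0139

p̄ = Σdᵢ / (k·n) = 149 / (14 × 100) = 0.10643
LCL = p̄ − 3·√(p̄(1−p̄)/n) = 0.10643 − 3 × 0.03084 = 0.01391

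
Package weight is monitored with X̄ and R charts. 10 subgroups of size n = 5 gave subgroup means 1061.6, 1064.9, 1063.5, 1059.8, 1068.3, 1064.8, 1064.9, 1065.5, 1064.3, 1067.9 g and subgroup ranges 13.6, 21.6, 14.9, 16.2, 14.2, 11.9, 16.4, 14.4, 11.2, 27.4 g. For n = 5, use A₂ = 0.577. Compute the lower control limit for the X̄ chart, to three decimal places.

1055.214

X̄̄ = (1061.6 + 1064.9 + 1063.5 + 1059.8 + 1068.3 + 1064.8 + 1064.9 + 1065.5 + 1064.3 + 1067.9) / 10 = 10645.5000 / 10 = 1064.5500
R̄ = (13.6 + 21.6 + 14.9 + 16.2 + 14.2 + 11.9 + 16.4 + 14.4 + 11.2 + 27.4) / 10 = 161.8000 / 10 = 16.1800
LCL = X̄̄ − A₂·R̄ = 1064.5500 − 0.577 × 16.1800 = 1055.2141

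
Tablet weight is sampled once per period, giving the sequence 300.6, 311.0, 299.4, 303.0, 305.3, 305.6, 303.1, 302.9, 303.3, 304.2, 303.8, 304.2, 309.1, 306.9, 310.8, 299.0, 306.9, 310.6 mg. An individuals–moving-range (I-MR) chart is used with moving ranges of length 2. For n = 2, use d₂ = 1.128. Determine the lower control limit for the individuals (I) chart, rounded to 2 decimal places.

294.44

X̄ = (300.6 + 311.0 + 299.4 + 303.0 + 305.3 + 305.6 + 303.1 + 302.9 + 303.3 + 304.2 + 303.8 + 304.2 + 309.1 + 306.9 + 310.8 + 299.0 + 306.9 + 310.6) / 18 = 304.9833
Moving ranges: 10.4, 11.6, 3.6, 2.3, 0.3, 2.5, 0.2, 0.4, 0.9, 0.4, 0.4, 4.9, 2.2, 3.9, 11.8, 7.9, 3.7; M̄R̄ = 67.4000 / 17 = 3.9647
LCL = X̄ − 3·M̄R̄/d₂ = 304.9833 − 3 × 3.9647 / 1.128 = 294.4389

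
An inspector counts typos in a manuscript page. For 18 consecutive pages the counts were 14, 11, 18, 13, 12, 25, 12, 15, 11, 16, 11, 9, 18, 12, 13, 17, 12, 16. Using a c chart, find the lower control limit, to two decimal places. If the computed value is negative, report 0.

2.88

c̄ = (14 + 11 + 18 + 13 + 12 + 25 + 12 + 15 + 11 + 16 + 11 + 9 + 18 + 12 + 13 + 17 + 12 + 16) / 18 = 255 / 18 = 14.1667
LCL = c̄ − 3√c̄ = 14.1667 − 3 × 3.7639 = 2.8751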